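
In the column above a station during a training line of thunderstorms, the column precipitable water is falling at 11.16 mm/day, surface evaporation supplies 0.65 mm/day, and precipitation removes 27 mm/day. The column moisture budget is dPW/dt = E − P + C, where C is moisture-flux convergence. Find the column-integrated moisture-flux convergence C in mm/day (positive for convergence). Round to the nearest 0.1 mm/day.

C ≈ 15.2 mm/day

dPW/dt = -11.16 mm/day.
C = dPW/dt − E + P = (-11.16) − 0.65 + 27 = 15.2 mm/day.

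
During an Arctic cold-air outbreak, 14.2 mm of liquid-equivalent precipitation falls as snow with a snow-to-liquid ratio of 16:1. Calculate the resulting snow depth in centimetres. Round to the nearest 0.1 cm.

Snow depth = liquid × ratio = 14.2 mm × 16 = 227.2 mm = 22.7 cm.

snow depth ≈ 22.7 cm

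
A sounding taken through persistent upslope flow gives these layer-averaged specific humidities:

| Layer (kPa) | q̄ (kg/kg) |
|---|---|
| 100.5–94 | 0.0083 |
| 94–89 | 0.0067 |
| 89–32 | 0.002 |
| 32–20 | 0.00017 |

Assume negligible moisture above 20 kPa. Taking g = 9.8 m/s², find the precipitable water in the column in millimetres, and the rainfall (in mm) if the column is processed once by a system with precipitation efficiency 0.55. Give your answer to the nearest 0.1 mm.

PW ≈ 20.8 mm; rainfall ≈ 11.4 mm

Precipitable water is the column-integrated vapour mass per unit area: PW = (1/g) Σ q̄ Δp, with q in kg/kg and Δp in Pa (1 kg/m² of water = 1 mm).
Layer 100.5–94 kPa: Δp = 65 hPa = 6500 Pa, q̄ = 0.0083 kg/kg → 0.0083 × 6500 / 9.8 = 5.51 mm
Layer 94–89 kPa: Δp = 50 hPa = 5000 Pa, q̄ = 0.0067 kg/kg → 0.0067 × 5000 / 9.8 = 3.42 mm
Layer 89–32 kPa: Δp = 570 hPa = 57000 Pa, q̄ = 0.002 kg/kg → 0.002 × 57000 / 9.8 = 11.63 mm
Layer 32–20 kPa: Δp = 120 hPa = 12000 Pa, q̄ = 0.00017 kg/kg → 0.00017 × 12000 / 9.8 = 0.21 mm
PW = 5.51 + 3.42 + 11.63 + 0.21 = 20.77 ≈ 20.8 mm.
Rainfall = ε × PW = 0.55 × 20.8 = 11.4 mm.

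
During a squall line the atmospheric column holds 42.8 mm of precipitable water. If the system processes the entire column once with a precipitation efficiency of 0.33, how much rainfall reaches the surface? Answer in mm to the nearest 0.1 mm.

Rainfall = ε × PW = 0.33 × 42.8 = 14.1 mm.

rainfall ≈ 14.1 mm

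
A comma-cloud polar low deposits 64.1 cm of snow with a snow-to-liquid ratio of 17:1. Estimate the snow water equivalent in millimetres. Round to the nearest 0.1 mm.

SWE = snow depth / ratio = 64.1 cm / 17 = 3.771 cm = 37.7 mm.

SWE ≈ 37.7 mm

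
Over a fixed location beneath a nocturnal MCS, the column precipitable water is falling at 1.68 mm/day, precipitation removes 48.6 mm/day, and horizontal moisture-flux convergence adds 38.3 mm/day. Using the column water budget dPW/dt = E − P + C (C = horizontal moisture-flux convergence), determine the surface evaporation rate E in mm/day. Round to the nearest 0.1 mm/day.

E ≈ 8.6 mm/day

dPW/dt = -1.68 mm/day.
E = dPW/dt + P − C = (-1.68) + 48.6 − (38.3) = 8.6 mm/day.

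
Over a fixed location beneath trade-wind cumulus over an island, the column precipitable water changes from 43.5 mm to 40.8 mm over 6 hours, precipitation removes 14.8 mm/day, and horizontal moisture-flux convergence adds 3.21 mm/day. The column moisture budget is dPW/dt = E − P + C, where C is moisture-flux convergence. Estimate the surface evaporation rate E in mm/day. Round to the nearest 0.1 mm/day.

dPW/dt = (40.8 − 43.5) mm / (6/24 day) = -10.800 mm/day.
E = dPW/dt + P − C = (-10.800) + 14.8 − (3.21) = 0.8 mm/day.

E ≈ 0.8 mm/day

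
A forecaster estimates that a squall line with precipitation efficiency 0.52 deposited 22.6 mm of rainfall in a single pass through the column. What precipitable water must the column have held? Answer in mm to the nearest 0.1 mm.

PW = rainfall / ε = 22.6 / 0.52 = 43.5 mm.

PW ≈ 43.5 mm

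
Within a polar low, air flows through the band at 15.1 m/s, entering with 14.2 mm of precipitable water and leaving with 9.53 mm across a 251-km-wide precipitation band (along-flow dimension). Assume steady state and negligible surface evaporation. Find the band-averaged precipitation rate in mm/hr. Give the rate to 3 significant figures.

R ≈ 1.01 mm/hr

Column moisture flux per unit crosswind length is F = V × PW.
Inflow: F_in = 15.1 × 14.2 = 214.42 mm·m/s
Outflow: F_out = 15.1 × 9.53 = 143.903 mm·m/s
Steady-state rate R = (F_in − F_out)/L = (214.42 − 143.903) / 251000 m = 2.809e-04 mm/s.
R = 2.809e-04 × 3600 = 1.01 mm/hr.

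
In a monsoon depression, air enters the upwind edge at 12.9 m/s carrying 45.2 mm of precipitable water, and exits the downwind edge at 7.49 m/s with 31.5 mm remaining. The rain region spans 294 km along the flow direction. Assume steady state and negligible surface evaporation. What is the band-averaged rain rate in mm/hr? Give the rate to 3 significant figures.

Column moisture flux per unit crosswind length is F = V × PW.
Inflow: F_in = 12.9 × 45.2 = 583.08 mm·m/s
Outflow: F_out = 7.49 × 31.5 = 235.935 mm·m/s
Steady-state rate R = (F_in − F_out)/L = (583.08 − 235.935) / 294000 m = 1.181e-03 mm/s.
R = 1.181e-03 × 3600 = 4.25 mm/hr.

R ≈ 4.25 mm/hr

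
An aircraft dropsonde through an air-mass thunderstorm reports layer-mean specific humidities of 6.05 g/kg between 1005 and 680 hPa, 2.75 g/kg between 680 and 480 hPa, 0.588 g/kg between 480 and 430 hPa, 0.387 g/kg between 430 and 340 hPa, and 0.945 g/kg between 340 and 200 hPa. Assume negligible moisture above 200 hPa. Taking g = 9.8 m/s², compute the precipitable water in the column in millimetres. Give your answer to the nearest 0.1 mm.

PW ≈ 27.7 mm

Precipitable water is the column-integrated vapour mass per unit area: PW = (1/g) Σ q̄ Δp, with q in kg/kg and Δp in Pa (1 kg/m² of water = 1 mm).
Layer 1005–680 hPa: Δp = 325 hPa = 32500 Pa, q̄ = 0.00605 kg/kg → 0.00605 × 32500 / 9.8 = 20.06 mm
Layer 680–480 hPa: Δp = 200 hPa = 20000 Pa, q̄ = 0.00275 kg/kg → 0.00275 × 20000 / 9.8 = 5.61 mm
Layer 480–430 hPa: Δp = 50 hPa = 5000 Pa, q̄ = 0.000588 kg/kg → 0.000588 × 5000 / 9.8 = 0.30 mm
Layer 430–340 hPa: Δp = 90 hPa = 9000 Pa, q̄ = 0.000387 kg/kg → 0.000387 × 9000 / 9.8 = 0.36 mm
Layer 340–200 hPa: Δp = 140 hPa = 14000 Pa, q̄ = 0.000945 kg/kg → 0.000945 × 14000 / 9.8 = 1.35 mm
PW = 20.06 + 5.61 + 0.30 + 0.36 + 1.35 = 27.68 ≈ 27.7 mm.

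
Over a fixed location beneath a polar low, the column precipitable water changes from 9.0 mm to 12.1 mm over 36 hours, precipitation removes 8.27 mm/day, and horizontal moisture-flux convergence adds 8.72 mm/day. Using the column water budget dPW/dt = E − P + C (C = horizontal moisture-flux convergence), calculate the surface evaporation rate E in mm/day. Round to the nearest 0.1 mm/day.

dPW/dt = (12.1 − 9.0) mm / (36/24 day) = +2.067 mm/day.
E = dPW/dt + P − C = (+2.067) + 8.27 − (8.72) = 1.6 mm/day.

E ≈ 1.6 mm/day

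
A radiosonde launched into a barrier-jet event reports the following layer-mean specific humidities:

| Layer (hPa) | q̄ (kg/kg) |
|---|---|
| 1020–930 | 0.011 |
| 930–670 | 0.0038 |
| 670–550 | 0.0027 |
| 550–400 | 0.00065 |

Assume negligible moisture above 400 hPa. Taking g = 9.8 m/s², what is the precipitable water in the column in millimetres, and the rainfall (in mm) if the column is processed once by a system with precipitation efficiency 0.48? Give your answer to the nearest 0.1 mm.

PW ≈ 24.5 mm; rainfall ≈ 11.8 mm

Precipitable water is the column-integrated vapour mass per unit area: PW = (1/g) Σ q̄ Δp, with q in kg/kg and Δp in Pa (1 kg/m² of water = 1 mm).
Layer 1020–930 hPa: Δp = 90 hPa = 9000 Pa, q̄ = 0.011 kg/kg → 0.011 × 9000 / 9.8 = 10.10 mm
Layer 930–670 hPa: Δp = 260 hPa = 26000 Pa, q̄ = 0.0038 kg/kg → 0.0038 × 26000 / 9.8 = 10.08 mm
Layer 670–550 hPa: Δp = 120 hPa = 12000 Pa, q̄ = 0.0027 kg/kg → 0.0027 × 12000 / 9.8 = 3.31 mm
Layer 550–400 hPa: Δp = 150 hPa = 15000 Pa, q̄ = 0.00065 kg/kg → 0.00065 × 15000 / 9.8 = 0.99 mm
PW = 10.10 + 10.08 + 3.31 + 0.99 = 24.48 ≈ 24.5 mm.
Rainfall = ε × PW = 0.48 × 24.5 = 11.8 mm.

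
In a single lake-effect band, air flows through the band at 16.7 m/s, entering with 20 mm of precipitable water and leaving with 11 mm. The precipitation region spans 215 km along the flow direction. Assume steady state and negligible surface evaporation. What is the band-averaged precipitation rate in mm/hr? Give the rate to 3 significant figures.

R ≈ 2.52 mm/hr

Column moisture flux per unit crosswind length is F = V × PW.
Inflow: F_in = 16.7 × 20 = 334 mm·m/s
Outflow: F_out = 16.7 × 11 = 183.7 mm·m/s
Steady-state rate R = (F_in − F_out)/L = (334 − 183.7) / 215000 m = 6.991e-04 mm/s.
R = 6.991e-04 × 3600 = 2.52 mm/hr.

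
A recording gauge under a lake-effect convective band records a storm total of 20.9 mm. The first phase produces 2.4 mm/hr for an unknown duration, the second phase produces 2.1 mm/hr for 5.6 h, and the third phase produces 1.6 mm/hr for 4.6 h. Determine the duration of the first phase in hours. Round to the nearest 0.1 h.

Known phases: 2.1 × 5.6 + 1.6 × 4.6 = 11.76 + 7.36 = 19.12 mm.
Remaining depth = 20.9 − 19.12 = 1.78 mm.
Duration = 1.78 / 2.4 = 0.7 h.

duration ≈ 0.7 h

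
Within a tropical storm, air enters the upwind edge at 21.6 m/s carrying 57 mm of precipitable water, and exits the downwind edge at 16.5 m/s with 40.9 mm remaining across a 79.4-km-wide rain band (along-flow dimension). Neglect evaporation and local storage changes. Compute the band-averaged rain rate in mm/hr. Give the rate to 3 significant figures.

Column moisture flux per unit crosswind length is F = V × PW.
Inflow: F_in = 21.6 × 57 = 1231.2 mm·m/s
Outflow: F_out = 16.5 × 40.9 = 674.85 mm·m/s
Steady-state rate R = (F_in − F_out)/L = (1231.2 − 674.85) / 79400 m = 7.007e-03 mm/s.
R = 7.007e-03 × 3600 = 25.2 mm/hr.

R ≈ 25.2 mm/hr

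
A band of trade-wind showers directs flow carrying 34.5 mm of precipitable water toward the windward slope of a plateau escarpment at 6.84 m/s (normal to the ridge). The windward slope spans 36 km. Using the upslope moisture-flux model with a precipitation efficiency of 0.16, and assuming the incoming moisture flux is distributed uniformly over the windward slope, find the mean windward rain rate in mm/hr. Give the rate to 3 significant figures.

Incoming column moisture flux per unit ridge length: F = V × PW = 6.84 × 34.5 = 235.98 mm·m/s.
Spread over the 36 km slope with efficiency ε = 0.16: R = ε·F/W = 0.16 × 235.98 / 36000 m = 1.049e-03 mm/s.
R = 1.049e-03 × 3600 = 3.78 mm/hr.

R ≈ 3.78 mm/hr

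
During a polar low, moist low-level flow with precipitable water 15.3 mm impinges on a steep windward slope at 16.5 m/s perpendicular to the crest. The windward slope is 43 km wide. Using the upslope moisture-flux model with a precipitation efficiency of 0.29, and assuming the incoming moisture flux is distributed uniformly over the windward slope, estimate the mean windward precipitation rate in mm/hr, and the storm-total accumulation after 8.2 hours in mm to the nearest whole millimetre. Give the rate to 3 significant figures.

Incoming column moisture flux per unit ridge length: F = V × PW = 16.5 × 15.3 = 252.45 mm·m/s.
Spread over the 43 km slope with efficiency ε = 0.29: R = ε·F/W = 0.29 × 252.45 / 43000 m = 1.703e-03 mm/s.
R = 1.703e-03 × 3600 = 6.13 mm/hr.
Over 8.2 h: total = 6.13 × 8.2 = 50.266 ≈ 50 mm.

R ≈ 6.13 mm/hr; total ≈ 50 mm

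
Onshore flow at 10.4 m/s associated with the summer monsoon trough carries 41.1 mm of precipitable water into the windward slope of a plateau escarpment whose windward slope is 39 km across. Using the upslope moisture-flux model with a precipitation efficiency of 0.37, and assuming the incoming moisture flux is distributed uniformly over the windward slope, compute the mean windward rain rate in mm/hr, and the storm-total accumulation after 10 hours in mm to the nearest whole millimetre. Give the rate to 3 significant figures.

Incoming column moisture flux per unit ridge length: F = V × PW = 10.4 × 41.1 = 427.44 mm·m/s.
Spread over the 39 km slope with efficiency ε = 0.37: R = ε·F/W = 0.37 × 427.44 / 39000 m = 4.055e-03 mm/s.
R = 4.055e-03 × 3600 = 14.6 mm/hr.
Over 10 h: total = 14.6 × 10 = 146 mm.

R ≈ 14.6 mm/hr; total ≈ 146 mm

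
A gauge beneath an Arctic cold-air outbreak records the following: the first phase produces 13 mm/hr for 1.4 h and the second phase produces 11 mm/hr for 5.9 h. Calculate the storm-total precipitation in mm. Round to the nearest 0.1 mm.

total ≈ 83.1 mm

Total = Σ Rᵢ Δtᵢ = 13 × 1.4 + 11 × 5.9
      = 18.2 + 64.9 = 83.1 mm.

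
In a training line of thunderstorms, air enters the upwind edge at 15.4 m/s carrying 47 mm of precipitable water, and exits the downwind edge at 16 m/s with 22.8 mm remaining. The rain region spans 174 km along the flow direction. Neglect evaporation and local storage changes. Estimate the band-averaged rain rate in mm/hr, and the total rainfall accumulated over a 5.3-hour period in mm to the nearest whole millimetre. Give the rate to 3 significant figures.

R ≈ 7.43 mm/hr; total ≈ 39 mm

Column moisture flux per unit crosswind length is F = V × PW.
Inflow: F_in = 15.4 × 47 = 723.8 mm·m/s
Outflow: F_out = 16 × 22.8 = 364.8 mm·m/s
Steady-state rate R = (F_in − F_out)/L = (723.8 − 364.8) / 174000 m = 2.063e-03 mm/s.
R = 2.063e-03 × 3600 = 7.43 mm/hr.
Over 5.3 h: total = 7.43 × 5.3 = 39.379 ≈ 39 mm.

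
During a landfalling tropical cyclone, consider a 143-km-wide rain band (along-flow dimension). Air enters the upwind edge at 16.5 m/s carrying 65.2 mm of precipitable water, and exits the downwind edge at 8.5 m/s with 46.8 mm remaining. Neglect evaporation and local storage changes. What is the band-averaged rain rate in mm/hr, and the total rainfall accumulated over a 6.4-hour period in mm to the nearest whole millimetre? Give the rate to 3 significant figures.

R ≈ 17.1 mm/hr; total ≈ 109 mm

Column moisture flux per unit crosswind length is F = V × PW.
Inflow: F_in = 16.5 × 65.2 = 1075.8 mm·m/s
Outflow: F_out = 8.5 × 46.8 = 397.8 mm·m/s
Steady-state rate R = (F_in − F_out)/L = (1075.8 − 397.8) / 143000 m = 4.741e-03 mm/s.
R = 4.741e-03 × 3600 = 17.1 mm/hr.
Over 6.4 h: total = 17.1 × 6.4 = 109.44 ≈ 109 mm.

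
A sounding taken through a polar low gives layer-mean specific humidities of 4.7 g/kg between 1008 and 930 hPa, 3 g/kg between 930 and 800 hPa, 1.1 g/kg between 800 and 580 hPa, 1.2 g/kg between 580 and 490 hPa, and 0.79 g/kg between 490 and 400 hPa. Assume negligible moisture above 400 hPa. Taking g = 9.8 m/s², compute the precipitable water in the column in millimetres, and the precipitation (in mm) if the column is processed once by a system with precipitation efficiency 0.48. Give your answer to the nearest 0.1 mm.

Precipitable water is the column-integrated vapour mass per unit area: PW = (1/g) Σ q̄ Δp, with q in kg/kg and Δp in Pa (1 kg/m² of water = 1 mm).
Layer 1008–930 hPa: Δp = 78 hPa = 7800 Pa, q̄ = 0.0047 kg/kg → 0.0047 × 7800 / 9.8 = 3.74 mm
Layer 930–800 hPa: Δp = 130 hPa = 13000 Pa, q̄ = 0.003 kg/kg → 0.003 × 13000 / 9.8 = 3.98 mm
Layer 800–580 hPa: Δp = 220 hPa = 22000 Pa, q̄ = 0.0011 kg/kg → 0.0011 × 22000 / 9.8 = 2.47 mm
Layer 580–490 hPa: Δp = 90 hPa = 9000 Pa, q̄ = 0.0012 kg/kg → 0.0012 × 9000 / 9.8 = 1.10 mm
Layer 490–400 hPa: Δp = 90 hPa = 9000 Pa, q̄ = 0.00079 kg/kg → 0.00079 × 9000 / 9.8 = 0.73 mm
PW = 3.74 + 3.98 + 2.47 + 1.10 + 0.73 = 12.02 ≈ 12.0 mm.
Precipitation = ε × PW = 0.48 × 12.0 = 5.8 mm.

PW ≈ 12.0 mm; precipitation ≈ 5.8 mm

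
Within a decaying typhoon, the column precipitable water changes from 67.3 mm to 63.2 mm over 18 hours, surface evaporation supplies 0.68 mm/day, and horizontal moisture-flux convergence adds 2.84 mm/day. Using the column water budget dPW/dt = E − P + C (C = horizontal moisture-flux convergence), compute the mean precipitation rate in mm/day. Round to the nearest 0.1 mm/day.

dPW/dt = (63.2 − 67.3) mm / (18/24 day) = -5.467 mm/day.
P = E + C − dPW/dt = 0.68 + (2.84) − (-5.467) = 9.0 mm/day.

P ≈ 9.0 mm/day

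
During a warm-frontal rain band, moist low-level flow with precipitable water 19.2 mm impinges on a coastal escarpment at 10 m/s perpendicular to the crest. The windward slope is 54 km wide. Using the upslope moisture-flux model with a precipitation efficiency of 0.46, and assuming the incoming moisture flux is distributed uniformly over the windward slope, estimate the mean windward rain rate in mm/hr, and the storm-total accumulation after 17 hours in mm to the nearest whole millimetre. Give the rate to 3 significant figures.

R ≈ 5.89 mm/hr; total ≈ 100 mm

Incoming column moisture flux per unit ridge length: F = V × PW = 10 × 19.2 = 192 mm·m/s.
Spread over the 54 km slope with efficiency ε = 0.46: R = ε·F/W = 0.46 × 192 / 54000 m = 1.636e-03 mm/s.
R = 1.636e-03 × 3600 = 5.89 mm/hr.
Over 17 h: total = 5.89 × 17 = 100.13 ≈ 100 mm.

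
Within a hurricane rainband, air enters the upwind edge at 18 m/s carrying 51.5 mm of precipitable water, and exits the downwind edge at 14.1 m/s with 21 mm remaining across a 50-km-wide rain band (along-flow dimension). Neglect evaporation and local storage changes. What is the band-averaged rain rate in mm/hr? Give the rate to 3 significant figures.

Column moisture flux per unit crosswind length is F = V × PW.
Inflow: F_in = 18 × 51.5 = 927 mm·m/s
Outflow: F_out = 14.1 × 21 = 296.1 mm·m/s
Steady-state rate R = (F_in − F_out)/L = (927 − 296.1) / 50000 m = 1.262e-02 mm/s.
R = 1.262e-02 × 3600 = 45.4 mm/hr.

R ≈ 45.4 mm/hr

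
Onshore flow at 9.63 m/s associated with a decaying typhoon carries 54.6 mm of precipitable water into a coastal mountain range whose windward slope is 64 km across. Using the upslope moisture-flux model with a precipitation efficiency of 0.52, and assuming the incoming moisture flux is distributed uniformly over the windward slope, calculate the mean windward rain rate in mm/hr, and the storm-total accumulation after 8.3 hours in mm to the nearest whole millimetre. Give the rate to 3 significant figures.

R ≈ 15.4 mm/hr; total ≈ 128 mm

Incoming column moisture flux per unit ridge length: F = V × PW = 9.63 × 54.6 = 525.798 mm·m/s.
Spread over the 64 km slope with efficiency ε = 0.52: R = ε·F/W = 0.52 × 525.798 / 64000 m = 4.272e-03 mm/s.
R = 4.272e-03 × 3600 = 15.4 mm/hr.
Over 8.3 h: total = 15.4 × 8.3 = 127.82 ≈ 128 mm.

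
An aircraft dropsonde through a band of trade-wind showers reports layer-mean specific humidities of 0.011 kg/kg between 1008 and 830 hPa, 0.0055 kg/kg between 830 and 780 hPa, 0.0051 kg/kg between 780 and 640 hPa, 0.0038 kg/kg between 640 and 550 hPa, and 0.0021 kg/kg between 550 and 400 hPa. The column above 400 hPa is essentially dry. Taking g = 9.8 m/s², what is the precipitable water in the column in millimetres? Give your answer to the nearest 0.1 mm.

PW ≈ 36.8 mm

Precipitable water is the column-integrated vapour mass per unit area: PW = (1/g) Σ q̄ Δp, with q in kg/kg and Δp in Pa (1 kg/m² of water = 1 mm).
Layer 1008–830 hPa: Δp = 178 hPa = 17800 Pa, q̄ = 0.011 kg/kg → 0.011 × 17800 / 9.8 = 19.98 mm
Layer 830–780 hPa: Δp = 50 hPa = 5000 Pa, q̄ = 0.0055 kg/kg → 0.0055 × 5000 / 9.8 = 2.81 mm
Layer 780–640 hPa: Δp = 140 hPa = 14000 Pa, q̄ = 0.0051 kg/kg → 0.0051 × 14000 / 9.8 = 7.29 mm
Layer 640–550 hPa: Δp = 90 hPa = 9000 Pa, q̄ = 0.0038 kg/kg → 0.0038 × 9000 / 9.8 = 3.49 mm
Layer 550–400 hPa: Δp = 150 hPa = 15000 Pa, q̄ = 0.0021 kg/kg → 0.0021 × 15000 / 9.8 = 3.21 mm
PW = 19.98 + 2.81 + 7.29 + 3.49 + 3.21 = 36.78 ≈ 36.8 mm.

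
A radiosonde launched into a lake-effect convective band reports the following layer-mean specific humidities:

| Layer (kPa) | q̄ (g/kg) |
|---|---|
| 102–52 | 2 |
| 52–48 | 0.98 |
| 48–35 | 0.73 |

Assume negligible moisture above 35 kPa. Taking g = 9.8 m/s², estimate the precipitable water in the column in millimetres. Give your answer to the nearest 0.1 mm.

Precipitable water is the column-integrated vapour mass per unit area: PW = (1/g) Σ q̄ Δp, with q in kg/kg and Δp in Pa (1 kg/m² of water = 1 mm).
Layer 102–52 kPa: Δp = 500 hPa = 50000 Pa, q̄ = 0.002 kg/kg → 0.002 × 50000 / 9.8 = 10.20 mm
Layer 52–48 kPa: Δp = 40 hPa = 4000 Pa, q̄ = 0.00098 kg/kg → 0.00098 × 4000 / 9.8 = 0.40 mm
Layer 48–35 kPa: Δp = 130 hPa = 13000 Pa, q̄ = 0.00073 kg/kg → 0.00073 × 13000 / 9.8 = 0.97 mm
PW = 10.20 + 0.40 + 0.97 = 11.57 ≈ 11.6 mm.

PW ≈ 11.6 mm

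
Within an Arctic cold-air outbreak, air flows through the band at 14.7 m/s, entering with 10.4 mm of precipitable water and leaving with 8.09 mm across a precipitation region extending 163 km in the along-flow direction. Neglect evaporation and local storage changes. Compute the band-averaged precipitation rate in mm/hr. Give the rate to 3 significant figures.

Column moisture flux per unit crosswind length is F = V × PW.
Inflow: F_in = 14.7 × 10.4 = 152.88 mm·m/s
Outflow: F_out = 14.7 × 8.09 = 118.923 mm·m/s
Steady-state rate R = (F_in − F_out)/L = (152.88 − 118.923) / 163000 m = 2.083e-04 mm/s.
R = 2.083e-04 × 3600 = 0.750 mm/hr.

R ≈ 0.750 mm/hr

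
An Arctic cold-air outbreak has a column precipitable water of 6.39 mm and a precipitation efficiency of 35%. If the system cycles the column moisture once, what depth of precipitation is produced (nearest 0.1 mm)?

Precipitation = ε × PW = 0.35 × 6.39 = 2.2 mm.

precipitation ≈ 2.2 mm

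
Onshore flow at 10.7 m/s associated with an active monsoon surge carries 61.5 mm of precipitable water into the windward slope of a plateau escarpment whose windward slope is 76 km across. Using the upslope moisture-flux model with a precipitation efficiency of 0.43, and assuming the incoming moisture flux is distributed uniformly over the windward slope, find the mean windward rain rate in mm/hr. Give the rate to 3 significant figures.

Incoming column moisture flux per unit ridge length: F = V × PW = 10.7 × 61.5 = 658.05 mm·m/s.
Spread over the 76 km slope with efficiency ε = 0.43: R = ε·F/W = 0.43 × 658.05 / 76000 m = 3.723e-03 mm/s.
R = 3.723e-03 × 3600 = 13.4 mm/hr.

R ≈ 13.4 mm/hr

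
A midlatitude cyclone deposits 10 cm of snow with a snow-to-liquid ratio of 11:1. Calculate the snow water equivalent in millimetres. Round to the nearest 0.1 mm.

SWE ≈ 9.1 mm

SWE = snow depth / ratio = 10 cm / 11 = 0.909 cm = 9.1 mm.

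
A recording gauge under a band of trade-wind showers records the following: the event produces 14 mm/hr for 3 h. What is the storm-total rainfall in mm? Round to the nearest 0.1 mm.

total ≈ 42.0 mm

Total = Σ Rᵢ Δtᵢ = 14 × 3
      = 42 = 42.0 mm.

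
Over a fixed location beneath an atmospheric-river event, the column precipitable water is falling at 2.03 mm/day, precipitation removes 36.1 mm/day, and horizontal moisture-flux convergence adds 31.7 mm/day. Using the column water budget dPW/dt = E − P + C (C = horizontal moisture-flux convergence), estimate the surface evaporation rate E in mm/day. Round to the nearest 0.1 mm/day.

E ≈ 2.4 mm/day

dPW/dt = -2.03 mm/day.
E = dPW/dt + P − C = (-2.03) + 36.1 − (31.7) = 2.4 mm/day.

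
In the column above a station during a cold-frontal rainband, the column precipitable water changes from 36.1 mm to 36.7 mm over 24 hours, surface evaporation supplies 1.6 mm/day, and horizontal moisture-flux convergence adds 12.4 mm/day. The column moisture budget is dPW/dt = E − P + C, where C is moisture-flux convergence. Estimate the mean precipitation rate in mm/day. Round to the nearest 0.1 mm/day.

dPW/dt = (36.7 − 36.1) mm / (24/24 day) = +0.600 mm/day.
P = E + C − dPW/dt = 1.6 + (12.4) − (+0.600) = 13.4 mm/day.

P ≈ 13.4 mm/day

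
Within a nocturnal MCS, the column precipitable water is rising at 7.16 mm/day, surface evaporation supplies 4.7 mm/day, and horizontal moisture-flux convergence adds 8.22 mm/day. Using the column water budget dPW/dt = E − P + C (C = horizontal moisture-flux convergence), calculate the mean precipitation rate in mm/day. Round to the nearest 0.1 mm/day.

dPW/dt = +7.16 mm/day.
P = E + C − dPW/dt = 4.7 + (8.22) − (+7.16) = 5.8 mm/day.

P ≈ 5.8 mm/day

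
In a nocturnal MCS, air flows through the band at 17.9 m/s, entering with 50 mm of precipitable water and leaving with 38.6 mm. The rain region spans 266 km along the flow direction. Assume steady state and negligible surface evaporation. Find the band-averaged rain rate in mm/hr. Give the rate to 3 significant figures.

R ≈ 2.76 mm/hr

Column moisture flux per unit crosswind length is F = V × PW.
Inflow: F_in = 17.9 × 50 = 895 mm·m/s
Outflow: F_out = 17.9 × 38.6 = 690.94 mm·m/s
Steady-state rate R = (F_in − F_out)/L = (895 − 690.94) / 266000 m = 7.671e-04 mm/s.
R = 7.671e-04 × 3600 = 2.76 mm/hr.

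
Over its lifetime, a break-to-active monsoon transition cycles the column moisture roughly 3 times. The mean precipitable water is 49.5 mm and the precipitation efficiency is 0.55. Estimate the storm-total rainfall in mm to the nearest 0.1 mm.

Each cycle deposits ε × PW = 0.55 × 49.5 = 27.225 mm.
Over 3 cycles: 3 × 27.225 = 81.7 mm.

rainfall ≈ 81.7 mm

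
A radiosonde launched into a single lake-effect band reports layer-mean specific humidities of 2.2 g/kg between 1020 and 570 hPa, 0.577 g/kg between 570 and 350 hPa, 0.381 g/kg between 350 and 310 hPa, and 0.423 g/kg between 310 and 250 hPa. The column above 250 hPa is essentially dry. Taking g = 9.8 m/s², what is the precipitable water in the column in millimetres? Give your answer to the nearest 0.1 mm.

Precipitable water is the column-integrated vapour mass per unit area: PW = (1/g) Σ q̄ Δp, with q in kg/kg and Δp in Pa (1 kg/m² of water = 1 mm).
Layer 1020–570 hPa: Δp = 450 hPa = 45000 Pa, q̄ = 0.0022 kg/kg → 0.0022 × 45000 / 9.8 = 10.10 mm
Layer 570–350 hPa: Δp = 220 hPa = 22000 Pa, q̄ = 0.000577 kg/kg → 0.000577 × 22000 / 9.8 = 1.30 mm
Layer 350–310 hPa: Δp = 40 hPa = 4000 Pa, q̄ = 0.000381 kg/kg → 0.000381 × 4000 / 9.8 = 0.16 mm
Layer 310–250 hPa: Δp = 60 hPa = 6000 Pa, q̄ = 0.000423 kg/kg → 0.000423 × 6000 / 9.8 = 0.26 mm
PW = 10.10 + 1.30 + 0.16 + 0.26 = 11.82 ≈ 11.8 mm.

PW ≈ 11.8 mm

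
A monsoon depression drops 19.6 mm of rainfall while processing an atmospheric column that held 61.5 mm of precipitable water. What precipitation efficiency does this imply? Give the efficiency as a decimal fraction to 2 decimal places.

ε ≈ 0.32

ε = rainfall / PW = 19.6 / 61.5 = 0.32.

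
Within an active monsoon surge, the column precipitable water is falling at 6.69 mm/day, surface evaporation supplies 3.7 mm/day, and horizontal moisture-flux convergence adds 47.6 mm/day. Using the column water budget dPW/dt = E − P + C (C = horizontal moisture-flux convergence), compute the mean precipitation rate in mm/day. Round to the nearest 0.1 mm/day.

dPW/dt = -6.69 mm/day.
P = E + C − dPW/dt = 3.7 + (47.6) − (-6.69) = 58.0 mm/day.

P ≈ 58.0 mm/day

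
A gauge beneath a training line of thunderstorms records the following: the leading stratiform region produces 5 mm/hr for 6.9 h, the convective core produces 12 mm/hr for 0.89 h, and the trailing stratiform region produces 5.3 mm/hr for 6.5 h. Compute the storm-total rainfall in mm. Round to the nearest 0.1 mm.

total ≈ 79.6 mm

Total = Σ Rᵢ Δtᵢ = 5 × 6.9 + 12 × 0.89 + 5.3 × 6.5
      = 34.5 + 10.68 + 34.45 = 79.6 mm.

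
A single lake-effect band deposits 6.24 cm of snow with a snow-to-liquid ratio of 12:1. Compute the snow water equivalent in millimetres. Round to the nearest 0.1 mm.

SWE = snow depth / ratio = 6.24 cm / 12 = 0.520 cm = 5.2 mm.

SWE ≈ 5.2 mm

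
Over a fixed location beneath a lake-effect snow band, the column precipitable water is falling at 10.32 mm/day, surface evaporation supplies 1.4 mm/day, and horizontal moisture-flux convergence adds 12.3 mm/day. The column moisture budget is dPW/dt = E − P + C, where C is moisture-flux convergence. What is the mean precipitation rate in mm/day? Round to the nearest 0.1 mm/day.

P ≈ 24.0 mm/day

dPW/dt = -10.32 mm/day.
P = E + C − dPW/dt = 1.4 + (12.3) − (-10.32) = 24.0 mm/day.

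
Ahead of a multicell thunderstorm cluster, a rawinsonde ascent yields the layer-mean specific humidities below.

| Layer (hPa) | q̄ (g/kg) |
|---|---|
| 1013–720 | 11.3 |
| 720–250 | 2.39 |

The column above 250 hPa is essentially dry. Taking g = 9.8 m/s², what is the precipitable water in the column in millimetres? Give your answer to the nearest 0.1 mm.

PW ≈ 45.2 mm

Precipitable water is the column-integrated vapour mass per unit area: PW = (1/g) Σ q̄ Δp, with q in kg/kg and Δp in Pa (1 kg/m² of water = 1 mm).
Layer 1013–720 hPa: Δp = 293 hPa = 29300 Pa, q̄ = 0.0113 kg/kg → 0.0113 × 29300 / 9.8 = 33.78 mm
Layer 720–250 hPa: Δp = 470 hPa = 47000 Pa, q̄ = 0.00239 kg/kg → 0.00239 × 47000 / 9.8 = 11.46 mm
PW = 33.78 + 11.46 = 45.24 ≈ 45.2 mm.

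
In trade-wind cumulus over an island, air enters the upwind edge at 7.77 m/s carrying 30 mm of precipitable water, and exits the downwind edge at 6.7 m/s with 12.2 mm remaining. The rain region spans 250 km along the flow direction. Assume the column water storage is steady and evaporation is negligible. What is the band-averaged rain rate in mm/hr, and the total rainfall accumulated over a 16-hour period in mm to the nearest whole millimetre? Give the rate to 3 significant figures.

R ≈ 2.18 mm/hr; total ≈ 35 mm

Column moisture flux per unit crosswind length is F = V × PW.
Inflow: F_in = 7.77 × 30 = 233.1 mm·m/s
Outflow: F_out = 6.7 × 12.2 = 81.74 mm·m/s
Steady-state rate R = (F_in − F_out)/L = (233.1 − 81.74) / 250000 m = 6.054e-04 mm/s.
R = 6.054e-04 × 3600 = 2.18 mm/hr.
Over 16 h: total = 2.18 × 16 = 34.88 ≈ 35 mm.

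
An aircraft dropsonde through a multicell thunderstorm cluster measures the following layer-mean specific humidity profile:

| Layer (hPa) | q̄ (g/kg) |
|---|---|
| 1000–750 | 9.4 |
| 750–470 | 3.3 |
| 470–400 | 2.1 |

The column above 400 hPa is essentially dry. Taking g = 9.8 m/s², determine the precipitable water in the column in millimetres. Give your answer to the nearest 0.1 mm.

PW ≈ 34.9 mm

Precipitable water is the column-integrated vapour mass per unit area: PW = (1/g) Σ q̄ Δp, with q in kg/kg and Δp in Pa (1 kg/m² of water = 1 mm).
Layer 1000–750 hPa: Δp = 250 hPa = 25000 Pa, q̄ = 0.0094 kg/kg → 0.0094 × 25000 / 9.8 = 23.98 mm
Layer 750–470 hPa: Δp = 280 hPa = 28000 Pa, q̄ = 0.0033 kg/kg → 0.0033 × 28000 / 9.8 = 9.43 mm
Layer 470–400 hPa: Δp = 70 hPa = 7000 Pa, q̄ = 0.0021 kg/kg → 0.0021 × 7000 / 9.8 = 1.50 mm
PW = 23.98 + 9.43 + 1.50 = 34.91 ≈ 34.9 mm.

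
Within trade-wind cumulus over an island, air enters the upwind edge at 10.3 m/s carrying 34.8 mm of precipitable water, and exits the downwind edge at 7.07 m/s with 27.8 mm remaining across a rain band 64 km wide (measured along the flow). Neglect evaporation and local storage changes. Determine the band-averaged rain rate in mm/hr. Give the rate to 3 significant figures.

Column moisture flux per unit crosswind length is F = V × PW.
Inflow: F_in = 10.3 × 34.8 = 358.44 mm·m/s
Outflow: F_out = 7.07 × 27.8 = 196.546 mm·m/s
Steady-state rate R = (F_in − F_out)/L = (358.44 − 196.546) / 64000 m = 2.530e-03 mm/s.
R = 2.530e-03 × 3600 = 9.11 mm/hr.

R ≈ 9.11 mm/hr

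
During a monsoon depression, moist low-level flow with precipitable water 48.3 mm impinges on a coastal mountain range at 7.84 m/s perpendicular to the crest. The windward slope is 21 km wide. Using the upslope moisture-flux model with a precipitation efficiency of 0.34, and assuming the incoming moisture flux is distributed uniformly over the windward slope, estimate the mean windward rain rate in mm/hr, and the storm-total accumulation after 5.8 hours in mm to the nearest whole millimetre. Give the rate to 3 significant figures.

R ≈ 22.1 mm/hr; total ≈ 128 mm

Incoming column moisture flux per unit ridge length: F = V × PW = 7.84 × 48.3 = 378.672 mm·m/s.
Spread over the 21 km slope with efficiency ε = 0.34: R = ε·F/W = 0.34 × 378.672 / 21000 m = 6.131e-03 mm/s.
R = 6.131e-03 × 3600 = 22.1 mm/hr.
Over 5.8 h: total = 22.1 × 5.8 = 128.18 ≈ 128 mm.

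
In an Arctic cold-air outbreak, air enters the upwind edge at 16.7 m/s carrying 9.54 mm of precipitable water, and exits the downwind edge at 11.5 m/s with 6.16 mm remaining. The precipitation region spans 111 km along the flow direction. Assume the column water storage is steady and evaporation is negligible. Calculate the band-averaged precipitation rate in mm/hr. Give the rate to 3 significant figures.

R ≈ 2.87 mm/hr

Column moisture flux per unit crosswind length is F = V × PW.
Inflow: F_in = 16.7 × 9.54 = 159.318 mm·m/s
Outflow: F_out = 11.5 × 6.16 = 70.84 mm·m/s
Steady-state rate R = (F_in − F_out)/L = (159.318 − 70.84) / 111000 m = 7.971e-04 mm/s.
R = 7.971e-04 × 3600 = 2.87 mm/hr.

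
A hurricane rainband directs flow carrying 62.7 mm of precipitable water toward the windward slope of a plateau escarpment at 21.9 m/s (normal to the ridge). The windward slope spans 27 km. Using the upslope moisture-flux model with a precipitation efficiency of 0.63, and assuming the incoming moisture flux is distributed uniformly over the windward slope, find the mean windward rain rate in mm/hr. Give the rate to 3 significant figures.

Incoming column moisture flux per unit ridge length: F = V × PW = 21.9 × 62.7 = 1373.13 mm·m/s.
Spread over the 27 km slope with efficiency ε = 0.63: R = ε·F/W = 0.63 × 1373.13 / 27000 m = 3.204e-02 mm/s.
R = 3.204e-02 × 3600 = 115 mm/hr.

R ≈ 115 mm/hr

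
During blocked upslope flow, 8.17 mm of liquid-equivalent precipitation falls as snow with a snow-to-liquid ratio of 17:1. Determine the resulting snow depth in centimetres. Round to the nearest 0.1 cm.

Snow depth = liquid × ratio = 8.17 mm × 17 = 138.89 mm = 13.9 cm.

snow depth ≈ 13.9 cm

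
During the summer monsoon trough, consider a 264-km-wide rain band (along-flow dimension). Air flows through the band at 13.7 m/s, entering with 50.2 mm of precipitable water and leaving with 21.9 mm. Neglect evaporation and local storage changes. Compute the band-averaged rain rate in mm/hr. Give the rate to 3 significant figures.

Column moisture flux per unit crosswind length is F = V × PW.
Inflow: F_in = 13.7 × 50.2 = 687.74 mm·m/s
Outflow: F_out = 13.7 × 21.9 = 300.03 mm·m/s
Steady-state rate R = (F_in − F_out)/L = (687.74 − 300.03) / 264000 m = 1.469e-03 mm/s.
R = 1.469e-03 × 3600 = 5.29 mm/hr.

R ≈ 5.29 mm/hr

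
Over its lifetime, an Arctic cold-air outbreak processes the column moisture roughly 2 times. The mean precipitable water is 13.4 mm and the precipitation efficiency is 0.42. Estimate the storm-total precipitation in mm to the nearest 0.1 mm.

precipitation ≈ 11.3 mm

Each cycle deposits ε × PW = 0.42 × 13.4 = 5.628 mm.
Over 2 cycles: 2 × 5.628 = 11.3 mm.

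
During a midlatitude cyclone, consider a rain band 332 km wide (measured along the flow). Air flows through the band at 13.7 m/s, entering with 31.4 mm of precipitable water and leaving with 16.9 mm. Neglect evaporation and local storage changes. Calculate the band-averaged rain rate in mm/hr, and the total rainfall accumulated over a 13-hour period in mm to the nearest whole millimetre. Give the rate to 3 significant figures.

R ≈ 2.15 mm/hr; total ≈ 28 mm

Column moisture flux per unit crosswind length is F = V × PW.
Inflow: F_in = 13.7 × 31.4 = 430.18 mm·m/s
Outflow: F_out = 13.7 × 16.9 = 231.53 mm·m/s
Steady-state rate R = (F_in − F_out)/L = (430.18 − 231.53) / 332000 m = 5.983e-04 mm/s.
R = 5.983e-04 × 3600 = 2.15 mm/hr.
Over 13 h: total = 2.15 × 13 = 27.95 ≈ 28 mm.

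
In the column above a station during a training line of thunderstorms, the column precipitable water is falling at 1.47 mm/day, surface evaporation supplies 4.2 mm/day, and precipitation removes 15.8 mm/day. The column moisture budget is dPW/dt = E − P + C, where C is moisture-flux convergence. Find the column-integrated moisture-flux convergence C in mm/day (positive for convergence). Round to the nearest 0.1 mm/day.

dPW/dt = -1.47 mm/day.
C = dPW/dt − E + P = (-1.47) − 4.2 + 15.8 = 10.1 mm/day.

C ≈ 10.1 mm/day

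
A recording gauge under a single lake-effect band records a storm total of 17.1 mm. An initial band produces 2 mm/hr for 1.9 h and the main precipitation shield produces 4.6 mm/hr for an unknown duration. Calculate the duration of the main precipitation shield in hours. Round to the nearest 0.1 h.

duration ≈ 2.9 h

Known phases: 2 × 1.9 = 3.8 mm.
Remaining depth = 17.1 − 3.8 = 13.3 mm.
Duration = 13.3 / 4.6 = 2.9 h.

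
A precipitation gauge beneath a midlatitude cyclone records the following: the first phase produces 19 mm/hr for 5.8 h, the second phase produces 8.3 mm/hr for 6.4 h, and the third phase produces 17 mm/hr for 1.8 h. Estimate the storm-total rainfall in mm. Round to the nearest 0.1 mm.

total ≈ 193.9 mm

Total = Σ Rᵢ Δtᵢ = 19 × 5.8 + 8.3 × 6.4 + 17 × 1.8
      = 110.2 + 53.12 + 30.6 = 193.9 mm.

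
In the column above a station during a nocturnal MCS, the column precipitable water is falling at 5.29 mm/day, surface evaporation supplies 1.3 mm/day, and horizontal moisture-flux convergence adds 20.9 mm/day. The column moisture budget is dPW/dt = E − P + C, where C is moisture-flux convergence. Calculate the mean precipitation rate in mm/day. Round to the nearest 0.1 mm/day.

dPW/dt = -5.29 mm/day.
P = E + C − dPW/dt = 1.3 + (20.9) − (-5.29) = 27.5 mm/day.

P ≈ 27.5 mm/day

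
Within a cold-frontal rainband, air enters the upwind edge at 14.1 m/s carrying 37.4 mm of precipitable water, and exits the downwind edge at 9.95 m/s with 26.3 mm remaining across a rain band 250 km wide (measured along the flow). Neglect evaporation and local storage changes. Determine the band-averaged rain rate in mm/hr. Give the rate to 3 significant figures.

R ≈ 3.83 mm/hr

Column moisture flux per unit crosswind length is F = V × PW.
Inflow: F_in = 14.1 × 37.4 = 527.34 mm·m/s
Outflow: F_out = 9.95 × 26.3 = 261.685 mm·m/s
Steady-state rate R = (F_in − F_out)/L = (527.34 − 261.685) / 250000 m = 1.063e-03 mm/s.
R = 1.063e-03 × 3600 = 3.83 mm/hr.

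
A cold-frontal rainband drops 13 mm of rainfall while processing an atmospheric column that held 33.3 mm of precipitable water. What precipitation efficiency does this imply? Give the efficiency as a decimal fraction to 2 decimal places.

ε ≈ 0.39

ε = rainfall / PW = 13 / 33.3 = 0.39.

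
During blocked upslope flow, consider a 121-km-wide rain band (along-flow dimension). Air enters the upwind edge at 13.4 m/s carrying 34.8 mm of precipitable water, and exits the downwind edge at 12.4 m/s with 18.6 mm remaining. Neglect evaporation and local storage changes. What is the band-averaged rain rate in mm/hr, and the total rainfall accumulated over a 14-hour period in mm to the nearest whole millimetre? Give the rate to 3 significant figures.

R ≈ 7.01 mm/hr; total ≈ 98 mm

Column moisture flux per unit crosswind length is F = V × PW.
Inflow: F_in = 13.4 × 34.8 = 466.32 mm·m/s
Outflow: F_out = 12.4 × 18.6 = 230.64 mm·m/s
Steady-state rate R = (F_in − F_out)/L = (466.32 − 230.64) / 121000 m = 1.948e-03 mm/s.
R = 1.948e-03 × 3600 = 7.01 mm/hr.
Over 14 h: total = 7.01 × 14 = 98.14 ≈ 98 mm.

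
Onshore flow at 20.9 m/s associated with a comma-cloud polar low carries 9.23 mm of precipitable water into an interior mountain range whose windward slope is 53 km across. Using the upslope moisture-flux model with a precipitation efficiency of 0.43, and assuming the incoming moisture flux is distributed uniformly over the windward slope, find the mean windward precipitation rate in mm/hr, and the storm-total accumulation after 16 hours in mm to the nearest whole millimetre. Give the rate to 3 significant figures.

Incoming column moisture flux per unit ridge length: F = V × PW = 20.9 × 9.23 = 192.907 mm·m/s.
Spread over the 53 km slope with efficiency ε = 0.43: R = ε·F/W = 0.43 × 192.907 / 53000 m = 1.565e-03 mm/s.
R = 1.565e-03 × 3600 = 5.63 mm/hr.
Over 16 h: total = 5.63 × 16 = 90.08 ≈ 90 mm.

R ≈ 5.63 mm/hr; total ≈ 90 mm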